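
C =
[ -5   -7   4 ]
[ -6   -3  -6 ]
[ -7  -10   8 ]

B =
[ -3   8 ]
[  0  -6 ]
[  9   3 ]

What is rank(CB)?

2

First compute CB:
[[ 51,  14],
 [-36, -48],
 [ 93,  28]]
Now row reduce the product.
R2 ← R2 + (12/17)·R1: [0, -648/17]
R3 ← R3 − (31/17)·R1: [0, 42/17]
R3 ← R3 + (7/108)·R2: [0, 0]
2 nonzero rows, so rank(CB) = 2.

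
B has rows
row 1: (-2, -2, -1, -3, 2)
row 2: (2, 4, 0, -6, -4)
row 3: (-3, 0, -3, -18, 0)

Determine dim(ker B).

Row reduce to echelon form.
R2 ← R2 + R1: [0, 2, -1, -9, -2]
R3 ← R3 − (3/2)·R1: [0, 3, -3/2, -27/2, -3]
R3 ← R3 − (3/2)·R2: [0, 0, 0, 0, 0]
2 nonzero rows, so rank(B) = 2.
B has 5 columns; by rank–nullity, nullity = 5 − 2 = 3.

3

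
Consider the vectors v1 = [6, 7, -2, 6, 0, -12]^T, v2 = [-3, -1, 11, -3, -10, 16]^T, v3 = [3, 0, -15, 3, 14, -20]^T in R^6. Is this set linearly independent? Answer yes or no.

no

Form the matrix with these vectors as rows and row reduce.
R2 ← R2 + (1/2)·R1: [0, 5/2, 10, 0, -10, 10]
R3 ← R3 − (1/2)·R1: [0, -7/2, -14, 0, 14, -14]
R3 ← R3 + (7/5)·R2: [0, 0, 0, 0, 0, 0]
2 nonzero rows, so the 3 vectors span a space of dimension 2.
Since 2 < 3, the vectors are linearly dependent.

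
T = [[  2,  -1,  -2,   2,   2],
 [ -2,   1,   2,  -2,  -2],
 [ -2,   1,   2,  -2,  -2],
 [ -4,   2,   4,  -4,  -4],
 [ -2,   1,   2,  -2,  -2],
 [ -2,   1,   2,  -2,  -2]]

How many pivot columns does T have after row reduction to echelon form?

1

Row reduce to echelon form.
R2 ← R2 + R1: [0, 0, 0, 0, 0]
R3 ← R3 + R1: [0, 0, 0, 0, 0]
R4 ← R4 + (2)·R1: [0, 0, 0, 0, 0]
R5 ← R5 + R1: [0, 0, 0, 0, 0]
R6 ← R6 + R1: [0, 0, 0, 0, 0]
Echelon form has 1 nonzero row, so rank(T) = 1.
Each nonzero row contributes one pivot column: 1 pivot columns.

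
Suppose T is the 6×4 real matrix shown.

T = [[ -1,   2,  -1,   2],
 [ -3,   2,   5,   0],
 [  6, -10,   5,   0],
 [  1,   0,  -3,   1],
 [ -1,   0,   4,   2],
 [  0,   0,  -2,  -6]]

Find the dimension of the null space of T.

Row reduce to echelon form.
R2 ← R2 − (3)·R1: [0, -4, 8, -6]
R3 ← R3 + (6)·R1: [0, 2, -1, 12]
R4 ← R4 + R1: [0, 2, -4, 3]
R5 ← R5 − R1: [0, -2, 5, 0]
R3 ← R3 + (1/2)·R2: [0, 0, 3, 9]
R4 ← R4 + (1/2)·R2: [0, 0, 0, 0]
R5 ← R5 − (1/2)·R2: [0, 0, 1, 3]
R5 ← R5 − (1/3)·R3: [0, 0, 0, 0]
R6 ← R6 + (2/3)·R3: [0, 0, 0, 0]
3 nonzero rows, so rank(T) = 3.
T has 4 columns; by rank–nullity, nullity = 4 − 3 = 1.

1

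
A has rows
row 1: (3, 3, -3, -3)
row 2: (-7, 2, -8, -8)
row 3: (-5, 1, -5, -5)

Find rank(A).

2

Row reduce to echelon form.
R2 ← R2 + (7/3)·R1: [0, 9, -15, -15]
R3 ← R3 + (5/3)·R1: [0, 6, -10, -10]
R3 ← R3 − (2/3)·R2: [0, 0, 0, 0]
Echelon form has 2 nonzero rows, so rank(A) = 2.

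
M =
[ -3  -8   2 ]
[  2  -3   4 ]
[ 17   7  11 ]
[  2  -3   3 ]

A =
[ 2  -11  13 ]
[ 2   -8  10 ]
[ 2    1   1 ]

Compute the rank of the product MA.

First compute MA:
[[-18,  99, -117],
 [  6,   6,   0],
 [ 70, -232, 302],
 [  4,   5,  -1]]
Now row reduce the product.
R2 ← R2 + (1/3)·R1: [0, 39, -39]
R3 ← R3 + (35/9)·R1: [0, 153, -153]
R4 ← R4 + (2/9)·R1: [0, 27, -27]
R3 ← R3 − (51/13)·R2: [0, 0, 0]
R4 ← R4 − (9/13)·R2: [0, 0, 0]
2 nonzero rows, so rank(MA) = 2.

2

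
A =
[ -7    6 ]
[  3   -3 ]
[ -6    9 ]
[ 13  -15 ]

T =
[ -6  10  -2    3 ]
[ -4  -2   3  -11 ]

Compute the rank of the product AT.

2

First compute AT:
[[ 18, -82,  32, -87],
 [ -6,  36, -15,  42],
 [  0, -78,  39, -117],
 [-18, 160, -71, 204]]
Now row reduce the product.
R2 ← R2 + (1/3)·R1: [0, 26/3, -13/3, 13]
R4 ← R4 + R1: [0, 78, -39, 117]
R3 ← R3 + (9)·R2: [0, 0, 0, 0]
R4 ← R4 − (9)·R2: [0, 0, 0, 0]
2 nonzero rows, so rank(AT) = 2.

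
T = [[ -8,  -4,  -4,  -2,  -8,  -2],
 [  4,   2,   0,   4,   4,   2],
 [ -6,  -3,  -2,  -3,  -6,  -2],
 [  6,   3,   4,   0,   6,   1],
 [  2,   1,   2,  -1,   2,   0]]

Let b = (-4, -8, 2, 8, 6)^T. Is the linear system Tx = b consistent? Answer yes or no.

yes

Row reduce the augmented matrix [T | b].
R2 ← R2 + (1/2)·R1: [0, 0, -2, 3, 0, 1, -10]
R3 ← R3 − (3/4)·R1: [0, 0, 1, -3/2, 0, -1/2, 5]
R4 ← R4 + (3/4)·R1: [0, 0, 1, -3/2, 0, -1/2, 5]
R5 ← R5 + (1/4)·R1: [0, 0, 1, -3/2, 0, -1/2, 5]
R3 ← R3 + (1/2)·R2: [0, 0, 0, 0, 0, 0, 0]
R4 ← R4 + (1/2)·R2: [0, 0, 0, 0, 0, 0, 0]
R5 ← R5 + (1/2)·R2: [0, 0, 0, 0, 0, 0, 0]
The echelon form has 2 nonzero rows, and every pivot lies in the first 6 columns, so rank(T) = rank([T|b]) = 2.
The system is consistent.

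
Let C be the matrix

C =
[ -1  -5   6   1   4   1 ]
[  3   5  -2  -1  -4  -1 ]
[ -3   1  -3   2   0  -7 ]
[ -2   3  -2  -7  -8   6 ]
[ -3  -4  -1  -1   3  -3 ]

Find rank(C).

5

Row reduce to echelon form.
R2 ← R2 + (3)·R1: [0, -10, 16, 2, 8, 2]
R3 ← R3 − (3)·R1: [0, 16, -21, -1, -12, -10]
R4 ← R4 − (2)·R1: [0, 13, -14, -9, -16, 4]
R5 ← R5 − (3)·R1: [0, 11, -19, -4, -9, -6]
R3 ← R3 + (8/5)·R2: [0, 0, 23/5, 11/5, 4/5, -34/5]
R4 ← R4 + (13/10)·R2: [0, 0, 34/5, -32/5, -28/5, 33/5]
R5 ← R5 + (11/10)·R2: [0, 0, -7/5, -9/5, -1/5, -19/5]
R4 ← R4 − (34/23)·R3: [0, 0, 0, -222/23, -156/23, 383/23]
R5 ← R5 + (7/23)·R3: [0, 0, 0, -26/23, 1/23, -135/23]
R5 ← R5 − (13/111)·R4: [0, 0, 0, 0, 31/37, -868/111]
Echelon form has 5 nonzero rows, so rank(C) = 5.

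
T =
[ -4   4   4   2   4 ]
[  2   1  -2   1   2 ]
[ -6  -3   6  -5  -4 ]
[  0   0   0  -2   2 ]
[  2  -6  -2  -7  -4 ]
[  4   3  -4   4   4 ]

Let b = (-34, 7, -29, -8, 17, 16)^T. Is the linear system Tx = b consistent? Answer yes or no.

yes

Row reduce the augmented matrix [T | b].
R2 ← R2 + (1/2)·R1: [0, 3, 0, 2, 4, -10]
R3 ← R3 − (3/2)·R1: [0, -9, 0, -8, -10, 22]
R5 ← R5 + (1/2)·R1: [0, -4, 0, -6, -2, 0]
R6 ← R6 + R1: [0, 7, 0, 6, 8, -18]
R3 ← R3 + (3)·R2: [0, 0, 0, -2, 2, -8]
R5 ← R5 + (4/3)·R2: [0, 0, 0, -10/3, 10/3, -40/3]
R6 ← R6 − (7/3)·R2: [0, 0, 0, 4/3, -4/3, 16/3]
R4 ← R4 − R3: [0, 0, 0, 0, 0, 0]
R5 ← R5 − (5/3)·R3: [0, 0, 0, 0, 0, 0]
R6 ← R6 + (2/3)·R3: [0, 0, 0, 0, 0, 0]
The echelon form has 3 nonzero rows, and every pivot lies in the first 5 columns, so rank(T) = rank([T|b]) = 3.
The system is consistent.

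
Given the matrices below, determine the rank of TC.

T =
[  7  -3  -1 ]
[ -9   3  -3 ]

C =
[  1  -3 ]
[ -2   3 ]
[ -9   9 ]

First compute TC:
[[ 22, -39],
 [ 12,   9]]
Now row reduce the product.
R2 ← R2 − (6/11)·R1: [0, 333/11]
2 nonzero rows, so rank(TC) = 2.

2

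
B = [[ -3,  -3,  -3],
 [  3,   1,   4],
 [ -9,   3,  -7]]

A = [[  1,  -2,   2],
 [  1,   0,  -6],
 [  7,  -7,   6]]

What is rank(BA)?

First compute BA:
[[-27,  27,  -6],
 [ 32, -34,  24],
 [-55,  67, -78]]
Now row reduce the product.
R2 ← R2 + (32/27)·R1: [0, -2, 152/9]
R3 ← R3 − (55/27)·R1: [0, 12, -592/9]
R3 ← R3 + (6)·R2: [0, 0, 320/9]
3 nonzero rows, so rank(BA) = 3.

3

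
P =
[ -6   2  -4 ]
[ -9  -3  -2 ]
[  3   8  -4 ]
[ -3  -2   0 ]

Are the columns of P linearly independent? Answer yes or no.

Row reduce P to echelon form.
R2 ← R2 − (3/2)·R1: [0, -6, 4]
R3 ← R3 + (1/2)·R1: [0, 9, -6]
R4 ← R4 − (1/2)·R1: [0, -3, 2]
R3 ← R3 + (3/2)·R2: [0, 0, 0]
R4 ← R4 − (1/2)·R2: [0, 0, 0]
2 pivots among 3 columns.
Only 2 < 3 pivot columns, so the columns are linearly dependent.

no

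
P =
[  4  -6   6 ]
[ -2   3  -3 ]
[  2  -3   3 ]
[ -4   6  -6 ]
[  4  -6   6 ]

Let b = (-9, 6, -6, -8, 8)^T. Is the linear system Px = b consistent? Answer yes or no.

no

Row reduce the augmented matrix [P | b].
R2 ← R2 + (1/2)·R1: [0, 0, 0, 3/2]
R3 ← R3 − (1/2)·R1: [0, 0, 0, -3/2]
R4 ← R4 + R1: [0, 0, 0, -17]
R5 ← R5 − R1: [0, 0, 0, 17]
R3 ← R3 + R2: [0, 0, 0, 0]
R4 ← R4 + (34/3)·R2: [0, 0, 0, 0]
R5 ← R5 − (34/3)·R2: [0, 0, 0, 0]
The echelon form has 2 nonzero rows; the last pivot sits in the augmented column, so rank(P) = 1 but rank([P|b]) = 2.
Since the ranks differ, the system is inconsistent.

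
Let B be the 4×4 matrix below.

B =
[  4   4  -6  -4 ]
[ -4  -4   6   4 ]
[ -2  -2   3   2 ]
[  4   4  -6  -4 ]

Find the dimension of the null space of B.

3

Row reduce to echelon form.
R2 ← R2 + R1: [0, 0, 0, 0]
R3 ← R3 + (1/2)·R1: [0, 0, 0, 0]
R4 ← R4 − R1: [0, 0, 0, 0]
1 nonzero row, so rank(B) = 1.
B has 4 columns; by rank–nullity, nullity = 4 − 1 = 3.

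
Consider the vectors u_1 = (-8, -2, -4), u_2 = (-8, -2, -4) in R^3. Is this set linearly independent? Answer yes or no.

no

Form the matrix with these vectors as rows and row reduce.
R2 ← R2 − R1: [0, 0, 0]
1 nonzero row, so the 2 vectors span a space of dimension 1.
Since 1 < 2, the vectors are linearly dependent.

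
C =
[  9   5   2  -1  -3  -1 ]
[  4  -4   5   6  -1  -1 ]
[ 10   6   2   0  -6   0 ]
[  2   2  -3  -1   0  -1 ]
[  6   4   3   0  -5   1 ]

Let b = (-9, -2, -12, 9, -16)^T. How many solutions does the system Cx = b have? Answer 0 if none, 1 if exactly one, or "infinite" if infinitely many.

infinite

Row reduce the augmented matrix [C | b].
R2 ← R2 − (4/9)·R1: [0, -56/9, 37/9, 58/9, 1/3, -5/9, 2]
R3 ← R3 − (10/9)·R1: [0, 4/9, -2/9, 10/9, -8/3, 10/9, -2]
R4 ← R4 − (2/9)·R1: [0, 8/9, -31/9, -7/9, 2/3, -7/9, 11]
R5 ← R5 − (2/3)·R1: [0, 2/3, 5/3, 2/3, -3, 5/3, -10]
R3 ← R3 + (1/14)·R2: [0, 0, 1/14, 11/7, -37/14, 15/14, -13/7]
R4 ← R4 + (1/7)·R2: [0, 0, -20/7, 1/7, 5/7, -6/7, 79/7]
R5 ← R5 + (3/28)·R2: [0, 0, 59/28, 19/14, -83/28, 45/28, -137/14]
R4 ← R4 + (40)·R3: [0, 0, 0, 63, -105, 42, -63]
R5 ← R5 − (59/2)·R3: [0, 0, 0, -45, 75, -30, 45]
R5 ← R5 + (5/7)·R4: [0, 0, 0, 0, 0, 0, 0]
The echelon form has 4 nonzero rows, and every pivot lies in the first 6 columns, so rank(C) = rank([C|b]) = 4.
The system is consistent.
rank = 4 < 6 unknowns, so there are infinitely many solutions.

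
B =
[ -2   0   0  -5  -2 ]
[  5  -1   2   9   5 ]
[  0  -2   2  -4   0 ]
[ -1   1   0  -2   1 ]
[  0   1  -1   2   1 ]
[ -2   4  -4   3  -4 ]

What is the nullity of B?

1

Row reduce to echelon form.
R2 ← R2 + (5/2)·R1: [0, -1, 2, -7/2, 0]
R4 ← R4 − (1/2)·R1: [0, 1, 0, 1/2, 2]
R6 ← R6 − R1: [0, 4, -4, 8, -2]
R3 ← R3 − (2)·R2: [0, 0, -2, 3, 0]
R4 ← R4 + R2: [0, 0, 2, -3, 2]
R5 ← R5 + R2: [0, 0, 1, -3/2, 1]
R6 ← R6 + (4)·R2: [0, 0, 4, -6, -2]
R4 ← R4 + R3: [0, 0, 0, 0, 2]
R5 ← R5 + (1/2)·R3: [0, 0, 0, 0, 1]
R6 ← R6 + (2)·R3: [0, 0, 0, 0, -2]
R5 ← R5 − (1/2)·R4: [0, 0, 0, 0, 0]
R6 ← R6 + R4: [0, 0, 0, 0, 0]
4 nonzero rows, so rank(B) = 4.
B has 5 columns; by rank–nullity, nullity = 5 − 4 = 1.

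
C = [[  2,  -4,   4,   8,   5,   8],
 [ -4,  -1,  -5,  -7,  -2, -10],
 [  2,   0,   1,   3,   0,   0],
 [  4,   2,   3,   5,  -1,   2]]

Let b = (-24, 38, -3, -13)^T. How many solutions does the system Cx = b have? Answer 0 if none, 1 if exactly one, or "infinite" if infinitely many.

Row reduce the augmented matrix [C | b].
R2 ← R2 + (2)·R1: [0, -9, 3, 9, 8, 6, -10]
R3 ← R3 − R1: [0, 4, -3, -5, -5, -8, 21]
R4 ← R4 − (2)·R1: [0, 10, -5, -11, -11, -14, 35]
R3 ← R3 + (4/9)·R2: [0, 0, -5/3, -1, -13/9, -16/3, 149/9]
R4 ← R4 + (10/9)·R2: [0, 0, -5/3, -1, -19/9, -22/3, 215/9]
R4 ← R4 − R3: [0, 0, 0, 0, -2/3, -2, 22/3]
The echelon form has 4 nonzero rows, and every pivot lies in the first 6 columns, so rank(C) = rank([C|b]) = 4.
The system is consistent.
rank = 4 < 6 unknowns, so there are infinitely many solutions.

infinite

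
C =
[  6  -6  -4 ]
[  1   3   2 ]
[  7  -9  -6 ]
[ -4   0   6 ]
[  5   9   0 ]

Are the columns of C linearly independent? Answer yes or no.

Row reduce C to echelon form.
R2 ← R2 − (1/6)·R1: [0, 4, 8/3]
R3 ← R3 − (7/6)·R1: [0, -2, -4/3]
R4 ← R4 + (2/3)·R1: [0, -4, 10/3]
R5 ← R5 − (5/6)·R1: [0, 14, 10/3]
R3 ← R3 + (1/2)·R2: [0, 0, 0]
R4 ← R4 + R2: [0, 0, 6]
R5 ← R5 − (7/2)·R2: [0, 0, -6]
Swap R3 ↔ R4
R5 ← R5 + R3: [0, 0, 0]
3 pivots among 3 columns.
Every column is a pivot column, so the columns are linearly independent.

yes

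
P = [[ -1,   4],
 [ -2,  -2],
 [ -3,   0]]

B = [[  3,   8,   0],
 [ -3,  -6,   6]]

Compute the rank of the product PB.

2

First compute PB:
[[-15, -32,  24],
 [  0,  -4, -12],
 [ -9, -24,   0]]
Now row reduce the product.
R3 ← R3 − (3/5)·R1: [0, -24/5, -72/5]
R3 ← R3 − (6/5)·R2: [0, 0, 0]
2 nonzero rows, so rank(PB) = 2.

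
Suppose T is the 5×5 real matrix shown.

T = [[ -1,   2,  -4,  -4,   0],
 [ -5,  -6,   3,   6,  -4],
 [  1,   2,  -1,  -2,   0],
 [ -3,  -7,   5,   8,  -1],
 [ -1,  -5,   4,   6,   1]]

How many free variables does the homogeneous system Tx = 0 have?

2

Row reduce to echelon form.
R2 ← R2 − (5)·R1: [0, -16, 23, 26, -4]
R3 ← R3 + R1: [0, 4, -5, -6, 0]
R4 ← R4 − (3)·R1: [0, -13, 17, 20, -1]
R5 ← R5 − R1: [0, -7, 8, 10, 1]
R3 ← R3 + (1/4)·R2: [0, 0, 3/4, 1/2, -1]
R4 ← R4 − (13/16)·R2: [0, 0, -27/16, -9/8, 9/4]
R5 ← R5 − (7/16)·R2: [0, 0, -33/16, -11/8, 11/4]
R4 ← R4 + (9/4)·R3: [0, 0, 0, 0, 0]
R5 ← R5 + (11/4)·R3: [0, 0, 0, 0, 0]
3 nonzero rows, so rank(T) = 3.
T has 5 columns; by rank–nullity, nullity = 5 − 3 = 2.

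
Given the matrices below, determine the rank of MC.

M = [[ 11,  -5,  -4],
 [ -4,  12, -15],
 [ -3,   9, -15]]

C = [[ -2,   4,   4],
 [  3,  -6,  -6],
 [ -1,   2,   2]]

First compute MC:
[[-33,  66,  66],
 [ 59, -118, -118],
 [ 48, -96, -96]]
Now row reduce the product.
R2 ← R2 + (59/33)·R1: [0, 0, 0]
R3 ← R3 + (16/11)·R1: [0, 0, 0]
1 nonzero row, so rank(MC) = 1.

1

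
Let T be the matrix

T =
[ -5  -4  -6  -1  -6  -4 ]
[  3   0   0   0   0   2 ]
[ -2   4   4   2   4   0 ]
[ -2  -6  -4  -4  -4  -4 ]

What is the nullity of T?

3

Row reduce to echelon form.
R2 ← R2 + (3/5)·R1: [0, -12/5, -18/5, -3/5, -18/5, -2/5]
R3 ← R3 − (2/5)·R1: [0, 28/5, 32/5, 12/5, 32/5, 8/5]
R4 ← R4 − (2/5)·R1: [0, -22/5, -8/5, -18/5, -8/5, -12/5]
R3 ← R3 + (7/3)·R2: [0, 0, -2, 1, -2, 2/3]
R4 ← R4 − (11/6)·R2: [0, 0, 5, -5/2, 5, -5/3]
R4 ← R4 + (5/2)·R3: [0, 0, 0, 0, 0, 0]
3 nonzero rows, so rank(T) = 3.
T has 6 columns; by rank–nullity, nullity = 6 − 3 = 3.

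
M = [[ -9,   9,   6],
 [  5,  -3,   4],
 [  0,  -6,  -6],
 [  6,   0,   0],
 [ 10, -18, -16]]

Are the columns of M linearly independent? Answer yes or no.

Row reduce M to echelon form.
R2 ← R2 + (5/9)·R1: [0, 2, 22/3]
R4 ← R4 + (2/3)·R1: [0, 6, 4]
R5 ← R5 + (10/9)·R1: [0, -8, -28/3]
R3 ← R3 + (3)·R2: [0, 0, 16]
R4 ← R4 − (3)·R2: [0, 0, -18]
R5 ← R5 + (4)·R2: [0, 0, 20]
R4 ← R4 + (9/8)·R3: [0, 0, 0]
R5 ← R5 − (5/4)·R3: [0, 0, 0]
3 pivots among 3 columns.
Every column is a pivot column, so the columns are linearly independent.

yes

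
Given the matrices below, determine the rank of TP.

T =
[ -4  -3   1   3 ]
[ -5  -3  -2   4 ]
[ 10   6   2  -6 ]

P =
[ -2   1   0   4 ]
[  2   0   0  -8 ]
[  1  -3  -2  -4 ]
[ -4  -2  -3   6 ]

First compute TP:
[[ -9, -13, -11,  22],
 [-14,  -7,  -8,  36],
 [ 18,  16,  14, -52]]
Now row reduce the product.
R2 ← R2 − (14/9)·R1: [0, 119/9, 82/9, 16/9]
R3 ← R3 + (2)·R1: [0, -10, -8, -8]
R3 ← R3 + (90/119)·R2: [0, 0, -132/119, -792/119]
3 nonzero rows, so rank(TP) = 3.

3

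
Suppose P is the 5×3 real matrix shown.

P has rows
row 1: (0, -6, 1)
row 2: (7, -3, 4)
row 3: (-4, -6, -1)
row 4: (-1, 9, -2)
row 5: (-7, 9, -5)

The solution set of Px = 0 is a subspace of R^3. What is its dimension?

1

Row reduce to echelon form.
Swap R1 ↔ R2
R3 ← R3 + (4/7)·R1: [0, -54/7, 9/7]
R4 ← R4 + (1/7)·R1: [0, 60/7, -10/7]
R5 ← R5 + R1: [0, 6, -1]
R3 ← R3 − (9/7)·R2: [0, 0, 0]
R4 ← R4 + (10/7)·R2: [0, 0, 0]
R5 ← R5 + R2: [0, 0, 0]
2 nonzero rows, so rank(P) = 2.
P has 3 columns; by rank–nullity, nullity = 3 − 2 = 1.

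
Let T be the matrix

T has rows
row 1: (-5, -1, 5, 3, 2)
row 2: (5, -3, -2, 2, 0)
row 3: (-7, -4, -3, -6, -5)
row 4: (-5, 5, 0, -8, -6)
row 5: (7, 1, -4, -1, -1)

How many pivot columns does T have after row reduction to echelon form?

5

Row reduce to echelon form.
R2 ← R2 + R1: [0, -4, 3, 5, 2]
R3 ← R3 − (7/5)·R1: [0, -13/5, -10, -51/5, -39/5]
R4 ← R4 − R1: [0, 6, -5, -11, -8]
R5 ← R5 + (7/5)·R1: [0, -2/5, 3, 16/5, 9/5]
R3 ← R3 − (13/20)·R2: [0, 0, -239/20, -269/20, -91/10]
R4 ← R4 + (3/2)·R2: [0, 0, -1/2, -7/2, -5]
R5 ← R5 − (1/10)·R2: [0, 0, 27/10, 27/10, 8/5]
R4 ← R4 − (10/239)·R3: [0, 0, 0, -702/239, -1104/239]
R5 ← R5 + (54/239)·R3: [0, 0, 0, -81/239, -109/239]
R5 ← R5 − (3/26)·R4: [0, 0, 0, 0, 1/13]
Echelon form has 5 nonzero rows, so rank(T) = 5.
Each nonzero row contributes one pivot column: 5 pivot columns.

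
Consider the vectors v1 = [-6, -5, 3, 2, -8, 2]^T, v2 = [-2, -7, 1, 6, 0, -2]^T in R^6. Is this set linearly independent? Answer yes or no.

yes

Form the matrix with these vectors as rows and row reduce.
R2 ← R2 − (1/3)·R1: [0, -16/3, 0, 16/3, 8/3, -8/3]
2 nonzero rows, so the 2 vectors span a space of dimension 2.
Since 2 = 2, the vectors are linearly independent.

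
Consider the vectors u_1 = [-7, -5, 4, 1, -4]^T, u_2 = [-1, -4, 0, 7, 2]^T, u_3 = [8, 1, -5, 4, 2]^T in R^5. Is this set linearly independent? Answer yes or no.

Form the matrix with these vectors as rows and row reduce.
R2 ← R2 − (1/7)·R1: [0, -23/7, -4/7, 48/7, 18/7]
R3 ← R3 + (8/7)·R1: [0, -33/7, -3/7, 36/7, -18/7]
R3 ← R3 − (33/23)·R2: [0, 0, 9/23, -108/23, -144/23]
3 nonzero rows, so the 3 vectors span a space of dimension 3.
Since 3 = 3, the vectors are linearly independent.

yes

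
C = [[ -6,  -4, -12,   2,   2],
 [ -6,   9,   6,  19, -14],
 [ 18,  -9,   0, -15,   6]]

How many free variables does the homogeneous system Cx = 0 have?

2

Row reduce to echelon form.
R2 ← R2 − R1: [0, 13, 18, 17, -16]
R3 ← R3 + (3)·R1: [0, -21, -36, -9, 12]
R3 ← R3 + (21/13)·R2: [0, 0, -90/13, 240/13, -180/13]
3 nonzero rows, so rank(C) = 3.
C has 5 columns; by rank–nullity, nullity = 5 − 3 = 2.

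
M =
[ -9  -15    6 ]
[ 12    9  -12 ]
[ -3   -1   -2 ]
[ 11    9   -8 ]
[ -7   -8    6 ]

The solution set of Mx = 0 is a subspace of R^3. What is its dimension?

0

Row reduce to echelon form.
R2 ← R2 + (4/3)·R1: [0, -11, -4]
R3 ← R3 − (1/3)·R1: [0, 4, -4]
R4 ← R4 + (11/9)·R1: [0, -28/3, -2/3]
R5 ← R5 − (7/9)·R1: [0, 11/3, 4/3]
R3 ← R3 + (4/11)·R2: [0, 0, -60/11]
R4 ← R4 − (28/33)·R2: [0, 0, 30/11]
R5 ← R5 + (1/3)·R2: [0, 0, 0]
R4 ← R4 + (1/2)·R3: [0, 0, 0]
3 nonzero rows, so rank(M) = 3.
M has 3 columns; by rank–nullity, nullity = 3 − 3 = 0.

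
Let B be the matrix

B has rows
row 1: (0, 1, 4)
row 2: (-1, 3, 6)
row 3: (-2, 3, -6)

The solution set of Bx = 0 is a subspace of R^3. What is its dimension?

Row reduce to echelon form.
Swap R1 ↔ R2
R3 ← R3 − (2)·R1: [0, -3, -18]
R3 ← R3 + (3)·R2: [0, 0, -6]
3 nonzero rows, so rank(B) = 3.
B has 3 columns; by rank–nullity, nullity = 3 − 3 = 0.

0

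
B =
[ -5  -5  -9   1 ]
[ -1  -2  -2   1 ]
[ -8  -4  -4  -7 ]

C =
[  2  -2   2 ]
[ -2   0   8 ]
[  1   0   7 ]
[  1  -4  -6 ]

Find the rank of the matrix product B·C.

First compute BC:
[[ -8,   6, -119],
 [  1,  -2, -38],
 [-19,  44, -34]]
Now row reduce the product.
R2 ← R2 + (1/8)·R1: [0, -5/4, -423/8]
R3 ← R3 − (19/8)·R1: [0, 119/4, 1989/8]
R3 ← R3 + (119/5)·R2: [0, 0, -5049/5]
3 nonzero rows, so rank(BC) = 3.

3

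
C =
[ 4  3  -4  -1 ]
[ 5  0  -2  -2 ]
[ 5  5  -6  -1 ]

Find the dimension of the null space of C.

2

Row reduce to echelon form.
R2 ← R2 − (5/4)·R1: [0, -15/4, 3, -3/4]
R3 ← R3 − (5/4)·R1: [0, 5/4, -1, 1/4]
R3 ← R3 + (1/3)·R2: [0, 0, 0, 0]
2 nonzero rows, so rank(C) = 2.
C has 4 columns; by rank–nullity, nullity = 4 − 2 = 2.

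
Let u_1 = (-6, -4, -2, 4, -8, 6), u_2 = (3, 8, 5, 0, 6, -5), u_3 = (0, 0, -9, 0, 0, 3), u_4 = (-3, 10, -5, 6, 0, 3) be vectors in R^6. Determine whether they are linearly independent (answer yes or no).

Form the matrix with these vectors as rows and row reduce.
R2 ← R2 + (1/2)·R1: [0, 6, 4, 2, 2, -2]
R4 ← R4 − (1/2)·R1: [0, 12, -4, 4, 4, 0]
R4 ← R4 − (2)·R2: [0, 0, -12, 0, 0, 4]
R4 ← R4 − (4/3)·R3: [0, 0, 0, 0, 0, 0]
3 nonzero rows, so the 4 vectors span a space of dimension 3.
Since 3 < 4, the vectors are linearly dependent.

no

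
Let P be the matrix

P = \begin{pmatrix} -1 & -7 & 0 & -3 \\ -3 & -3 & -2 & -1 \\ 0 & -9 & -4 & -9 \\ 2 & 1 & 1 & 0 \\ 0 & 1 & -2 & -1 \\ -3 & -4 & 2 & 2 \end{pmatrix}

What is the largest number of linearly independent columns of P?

4

Row reduce to echelon form.
R2 ← R2 − (3)·R1: [0, 18, -2, 8]
R4 ← R4 + (2)·R1: [0, -13, 1, -6]
R6 ← R6 − (3)·R1: [0, 17, 2, 11]
R3 ← R3 + (1/2)·R2: [0, 0, -5, -5]
R4 ← R4 + (13/18)·R2: [0, 0, -4/9, -2/9]
R5 ← R5 − (1/18)·R2: [0, 0, -17/9, -13/9]
R6 ← R6 − (17/18)·R2: [0, 0, 35/9, 31/9]
R4 ← R4 − (4/45)·R3: [0, 0, 0, 2/9]
R5 ← R5 − (17/45)·R3: [0, 0, 0, 4/9]
R6 ← R6 + (7/9)·R3: [0, 0, 0, -4/9]
R5 ← R5 − (2)·R4: [0, 0, 0, 0]
R6 ← R6 + (2)·R4: [0, 0, 0, 0]
Echelon form has 4 nonzero rows, so rank(P) = 4.
The rank gives the maximum number of linearly independent columns: 4.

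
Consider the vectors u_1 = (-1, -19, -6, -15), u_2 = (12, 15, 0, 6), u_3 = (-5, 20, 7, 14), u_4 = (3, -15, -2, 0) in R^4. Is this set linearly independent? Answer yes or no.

yes

Form the matrix with these vectors as rows and row reduce.
R2 ← R2 + (12)·R1: [0, -213, -72, -174]
R3 ← R3 − (5)·R1: [0, 115, 37, 89]
R4 ← R4 + (3)·R1: [0, -72, -20, -45]
R3 ← R3 + (115/213)·R2: [0, 0, -133/71, -351/71]
R4 ← R4 − (24/71)·R2: [0, 0, 308/71, 981/71]
R4 ← R4 + (44/19)·R3: [0, 0, 0, 45/19]
4 nonzero rows, so the 4 vectors span a space of dimension 4.
Since 4 = 4, the vectors are linearly independent.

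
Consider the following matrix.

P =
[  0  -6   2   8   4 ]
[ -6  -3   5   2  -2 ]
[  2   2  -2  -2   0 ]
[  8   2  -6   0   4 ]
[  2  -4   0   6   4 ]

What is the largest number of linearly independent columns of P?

2

Row reduce to echelon form.
Swap R1 ↔ R2
R3 ← R3 + (1/3)·R1: [0, 1, -1/3, -4/3, -2/3]
R4 ← R4 + (4/3)·R1: [0, -2, 2/3, 8/3, 4/3]
R5 ← R5 + (1/3)·R1: [0, -5, 5/3, 20/3, 10/3]
R3 ← R3 + (1/6)·R2: [0, 0, 0, 0, 0]
R4 ← R4 − (1/3)·R2: [0, 0, 0, 0, 0]
R5 ← R5 − (5/6)·R2: [0, 0, 0, 0, 0]
Echelon form has 2 nonzero rows, so rank(P) = 2.
The rank gives the maximum number of linearly independent columns: 2.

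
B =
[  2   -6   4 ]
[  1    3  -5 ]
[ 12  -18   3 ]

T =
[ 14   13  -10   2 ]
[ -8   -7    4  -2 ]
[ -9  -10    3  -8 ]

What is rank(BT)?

2

First compute BT:
[[ 40,  28, -32, -16],
 [ 35,  42, -13,  36],
 [285, 252, -183,  36]]
Now row reduce the product.
R2 ← R2 − (7/8)·R1: [0, 35/2, 15, 50]
R3 ← R3 − (57/8)·R1: [0, 105/2, 45, 150]
R3 ← R3 − (3)·R2: [0, 0, 0, 0]
2 nonzero rows, so rank(BT) = 2.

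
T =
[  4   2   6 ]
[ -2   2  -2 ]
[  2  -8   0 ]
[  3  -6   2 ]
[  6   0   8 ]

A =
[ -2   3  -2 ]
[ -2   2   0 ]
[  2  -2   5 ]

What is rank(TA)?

2

First compute TA:
[[  0,   4,  22],
 [ -4,   2,  -6],
 [ 12, -10,  -4],
 [ 10,  -7,   4],
 [  4,   2,  28]]
Now row reduce the product.
Swap R1 ↔ R2
R3 ← R3 + (3)·R1: [0, -4, -22]
R4 ← R4 + (5/2)·R1: [0, -2, -11]
R5 ← R5 + R1: [0, 4, 22]
R3 ← R3 + R2: [0, 0, 0]
R4 ← R4 + (1/2)·R2: [0, 0, 0]
R5 ← R5 − R2: [0, 0, 0]
2 nonzero rows, so rank(TA) = 2.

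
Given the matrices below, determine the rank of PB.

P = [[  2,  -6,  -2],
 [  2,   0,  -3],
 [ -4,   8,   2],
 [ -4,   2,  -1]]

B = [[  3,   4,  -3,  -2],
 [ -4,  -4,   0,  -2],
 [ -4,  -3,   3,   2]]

First compute PB:
[[ 38,  38, -12,   4],
 [ 18,  17, -15, -10],
 [-52, -54,  18,  -4],
 [-16, -21,   9,   2]]
Now row reduce the product.
R2 ← R2 − (9/19)·R1: [0, -1, -177/19, -226/19]
R3 ← R3 + (26/19)·R1: [0, -2, 30/19, 28/19]
R4 ← R4 + (8/19)·R1: [0, -5, 75/19, 70/19]
R3 ← R3 − (2)·R2: [0, 0, 384/19, 480/19]
R4 ← R4 − (5)·R2: [0, 0, 960/19, 1200/19]
R4 ← R4 − (5/2)·R3: [0, 0, 0, 0]
3 nonzero rows, so rank(PB) = 3.

3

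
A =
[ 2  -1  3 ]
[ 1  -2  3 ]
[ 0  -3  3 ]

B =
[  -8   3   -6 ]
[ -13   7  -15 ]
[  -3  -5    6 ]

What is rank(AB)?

2

First compute AB:
[[-12, -16,  21],
 [  9, -26,  42],
 [ 30, -36,  63]]
Now row reduce the product.
R2 ← R2 + (3/4)·R1: [0, -38, 231/4]
R3 ← R3 + (5/2)·R1: [0, -76, 231/2]
R3 ← R3 − (2)·R2: [0, 0, 0]
2 nonzero rows, so rank(AB) = 2.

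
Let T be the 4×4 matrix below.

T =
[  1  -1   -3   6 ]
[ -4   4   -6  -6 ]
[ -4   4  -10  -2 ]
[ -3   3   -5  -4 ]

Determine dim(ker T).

Row reduce to echelon form.
R2 ← R2 + (4)·R1: [0, 0, -18, 18]
R3 ← R3 + (4)·R1: [0, 0, -22, 22]
R4 ← R4 + (3)·R1: [0, 0, -14, 14]
R3 ← R3 − (11/9)·R2: [0, 0, 0, 0]
R4 ← R4 − (7/9)·R2: [0, 0, 0, 0]
2 nonzero rows, so rank(T) = 2.
T has 4 columns; by rank–nullity, nullity = 4 − 2 = 2.

2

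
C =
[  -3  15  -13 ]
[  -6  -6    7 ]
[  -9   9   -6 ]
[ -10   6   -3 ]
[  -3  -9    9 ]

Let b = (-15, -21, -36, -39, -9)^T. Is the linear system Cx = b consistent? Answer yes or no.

yes

Row reduce the augmented matrix [C | b].
R2 ← R2 − (2)·R1: [0, -36, 33, 9]
R3 ← R3 − (3)·R1: [0, -36, 33, 9]
R4 ← R4 − (10/3)·R1: [0, -44, 121/3, 11]
R5 ← R5 − R1: [0, -24, 22, 6]
R3 ← R3 − R2: [0, 0, 0, 0]
R4 ← R4 − (11/9)·R2: [0, 0, 0, 0]
R5 ← R5 − (2/3)·R2: [0, 0, 0, 0]
The echelon form has 2 nonzero rows, and every pivot lies in the first 3 columns, so rank(C) = rank([C|b]) = 2.
The system is consistent.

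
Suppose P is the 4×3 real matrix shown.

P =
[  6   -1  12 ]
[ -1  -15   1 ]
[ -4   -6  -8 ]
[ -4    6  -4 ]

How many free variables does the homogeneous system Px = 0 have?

Row reduce to echelon form.
R2 ← R2 + (1/6)·R1: [0, -91/6, 3]
R3 ← R3 + (2/3)·R1: [0, -20/3, 0]
R4 ← R4 + (2/3)·R1: [0, 16/3, 4]
R3 ← R3 − (40/91)·R2: [0, 0, -120/91]
R4 ← R4 + (32/91)·R2: [0, 0, 460/91]
R4 ← R4 + (23/6)·R3: [0, 0, 0]
3 nonzero rows, so rank(P) = 3.
P has 3 columns; by rank–nullity, nullity = 3 − 3 = 0.

0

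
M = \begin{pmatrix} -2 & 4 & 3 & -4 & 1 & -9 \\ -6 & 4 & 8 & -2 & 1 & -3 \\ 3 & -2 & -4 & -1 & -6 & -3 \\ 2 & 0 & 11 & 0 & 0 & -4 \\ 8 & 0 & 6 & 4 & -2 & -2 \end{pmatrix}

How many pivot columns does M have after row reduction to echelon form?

5

Row reduce to echelon form.
R2 ← R2 − (3)·R1: [0, -8, -1, 10, -2, 24]
R3 ← R3 + (3/2)·R1: [0, 4, 1/2, -7, -9/2, -33/2]
R4 ← R4 + R1: [0, 4, 14, -4, 1, -13]
R5 ← R5 + (4)·R1: [0, 16, 18, -12, 2, -38]
R3 ← R3 + (1/2)·R2: [0, 0, 0, -2, -11/2, -9/2]
R4 ← R4 + (1/2)·R2: [0, 0, 27/2, 1, 0, -1]
R5 ← R5 + (2)·R2: [0, 0, 16, 8, -2, 10]
Swap R3 ↔ R4
R5 ← R5 − (32/27)·R3: [0, 0, 0, 184/27, -2, 302/27]
R5 ← R5 + (92/27)·R4: [0, 0, 0, 0, -560/27, -112/27]
Echelon form has 5 nonzero rows, so rank(M) = 5.
Each nonzero row contributes one pivot column: 5 pivot columns.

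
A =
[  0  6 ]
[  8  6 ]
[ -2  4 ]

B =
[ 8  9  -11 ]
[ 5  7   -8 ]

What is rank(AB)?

First compute AB:
[[ 30,  42, -48],
 [ 94, 114, -136],
 [  4,  10, -10]]
Now row reduce the product.
R2 ← R2 − (47/15)·R1: [0, -88/5, 72/5]
R3 ← R3 − (2/15)·R1: [0, 22/5, -18/5]
R3 ← R3 + (1/4)·R2: [0, 0, 0]
2 nonzero rows, so rank(AB) = 2.

2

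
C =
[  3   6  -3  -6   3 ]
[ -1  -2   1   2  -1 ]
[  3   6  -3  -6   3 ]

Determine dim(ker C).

Row reduce to echelon form.
R2 ← R2 + (1/3)·R1: [0, 0, 0, 0, 0]
R3 ← R3 − R1: [0, 0, 0, 0, 0]
1 nonzero row, so rank(C) = 1.
C has 5 columns; by rank–nullity, nullity = 5 − 1 = 4.

4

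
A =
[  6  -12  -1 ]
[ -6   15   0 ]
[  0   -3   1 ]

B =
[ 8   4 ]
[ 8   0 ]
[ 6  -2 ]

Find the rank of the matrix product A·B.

2

First compute AB:
[[-54,  26],
 [ 72, -24],
 [-18,  -2]]
Now row reduce the product.
R2 ← R2 + (4/3)·R1: [0, 32/3]
R3 ← R3 − (1/3)·R1: [0, -32/3]
R3 ← R3 + R2: [0, 0]
2 nonzero rows, so rank(AB) = 2.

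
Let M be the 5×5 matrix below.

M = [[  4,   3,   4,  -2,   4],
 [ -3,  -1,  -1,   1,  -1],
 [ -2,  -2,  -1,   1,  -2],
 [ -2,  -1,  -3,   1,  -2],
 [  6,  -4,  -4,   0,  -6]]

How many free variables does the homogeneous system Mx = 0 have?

2

Row reduce to echelon form.
R2 ← R2 + (3/4)·R1: [0, 5/4, 2, -1/2, 2]
R3 ← R3 + (1/2)·R1: [0, -1/2, 1, 0, 0]
R4 ← R4 + (1/2)·R1: [0, 1/2, -1, 0, 0]
R5 ← R5 − (3/2)·R1: [0, -17/2, -10, 3, -12]
R3 ← R3 + (2/5)·R2: [0, 0, 9/5, -1/5, 4/5]
R4 ← R4 − (2/5)·R2: [0, 0, -9/5, 1/5, -4/5]
R5 ← R5 + (34/5)·R2: [0, 0, 18/5, -2/5, 8/5]
R4 ← R4 + R3: [0, 0, 0, 0, 0]
R5 ← R5 − (2)·R3: [0, 0, 0, 0, 0]
3 nonzero rows, so rank(M) = 3.
M has 5 columns; by rank–nullity, nullity = 5 − 3 = 2.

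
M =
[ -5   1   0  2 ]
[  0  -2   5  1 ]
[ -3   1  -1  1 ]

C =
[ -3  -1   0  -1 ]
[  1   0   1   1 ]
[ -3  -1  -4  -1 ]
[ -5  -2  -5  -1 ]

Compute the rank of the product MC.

2

First compute MC:
[[  6,   1,  -9,   4],
 [-22,  -7, -27,  -8],
 [  8,   2,   0,   4]]
Now row reduce the product.
R2 ← R2 + (11/3)·R1: [0, -10/3, -60, 20/3]
R3 ← R3 − (4/3)·R1: [0, 2/3, 12, -4/3]
R3 ← R3 + (1/5)·R2: [0, 0, 0, 0]
2 nonzero rows, so rank(MC) = 2.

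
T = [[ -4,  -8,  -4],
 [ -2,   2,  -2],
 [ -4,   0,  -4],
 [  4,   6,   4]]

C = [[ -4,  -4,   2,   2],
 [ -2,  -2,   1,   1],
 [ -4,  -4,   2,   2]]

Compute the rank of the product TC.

First compute TC:
[[ 48,  48, -24, -24],
 [ 12,  12,  -6,  -6],
 [ 32,  32, -16, -16],
 [-44, -44,  22,  22]]
Now row reduce the product.
R2 ← R2 − (1/4)·R1: [0, 0, 0, 0]
R3 ← R3 − (2/3)·R1: [0, 0, 0, 0]
R4 ← R4 + (11/12)·R1: [0, 0, 0, 0]
1 nonzero row, so rank(TC) = 1.

1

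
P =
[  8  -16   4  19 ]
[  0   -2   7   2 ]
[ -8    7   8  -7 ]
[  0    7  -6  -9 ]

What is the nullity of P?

Row reduce to echelon form.
R3 ← R3 + R1: [0, -9, 12, 12]
R3 ← R3 − (9/2)·R2: [0, 0, -39/2, 3]
R4 ← R4 + (7/2)·R2: [0, 0, 37/2, -2]
R4 ← R4 + (37/39)·R3: [0, 0, 0, 11/13]
4 nonzero rows, so rank(P) = 4.
P has 4 columns; by rank–nullity, nullity = 4 − 4 = 0.

0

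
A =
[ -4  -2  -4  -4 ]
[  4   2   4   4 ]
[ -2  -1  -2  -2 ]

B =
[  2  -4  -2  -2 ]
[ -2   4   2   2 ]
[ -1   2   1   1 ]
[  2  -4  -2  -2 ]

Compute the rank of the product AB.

1

First compute AB:
[[ -8,  16,   8,   8],
 [  8, -16,  -8,  -8],
 [ -4,   8,   4,   4]]
Now row reduce the product.
R2 ← R2 + R1: [0, 0, 0, 0]
R3 ← R3 − (1/2)·R1: [0, 0, 0, 0]
1 nonzero row, so rank(AB) = 1.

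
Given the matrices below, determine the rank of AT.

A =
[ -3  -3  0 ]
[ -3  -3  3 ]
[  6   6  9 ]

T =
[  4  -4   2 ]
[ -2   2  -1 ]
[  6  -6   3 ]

1

First compute AT:
[[ -6,   6,  -3],
 [ 12, -12,   6],
 [ 66, -66,  33]]
Now row reduce the product.
R2 ← R2 + (2)·R1: [0, 0, 0]
R3 ← R3 + (11)·R1: [0, 0, 0]
1 nonzero row, so rank(AT) = 1.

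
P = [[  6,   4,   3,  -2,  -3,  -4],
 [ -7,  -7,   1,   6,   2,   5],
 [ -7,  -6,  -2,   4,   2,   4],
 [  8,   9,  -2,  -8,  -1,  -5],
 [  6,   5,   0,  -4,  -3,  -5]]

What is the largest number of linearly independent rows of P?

Row reduce to echelon form.
R2 ← R2 + (7/6)·R1: [0, -7/3, 9/2, 11/3, -3/2, 1/3]
R3 ← R3 + (7/6)·R1: [0, -4/3, 3/2, 5/3, -3/2, -2/3]
R4 ← R4 − (4/3)·R1: [0, 11/3, -6, -16/3, 3, 1/3]
R5 ← R5 − R1: [0, 1, -3, -2, 0, -1]
R3 ← R3 − (4/7)·R2: [0, 0, -15/14, -3/7, -9/14, -6/7]
R4 ← R4 + (11/7)·R2: [0, 0, 15/14, 3/7, 9/14, 6/7]
R5 ← R5 + (3/7)·R2: [0, 0, -15/14, -3/7, -9/14, -6/7]
R4 ← R4 + R3: [0, 0, 0, 0, 0, 0]
R5 ← R5 − R3: [0, 0, 0, 0, 0, 0]
Echelon form has 3 nonzero rows, so rank(P) = 3.
The rank gives the maximum number of linearly independent rows: 3.

3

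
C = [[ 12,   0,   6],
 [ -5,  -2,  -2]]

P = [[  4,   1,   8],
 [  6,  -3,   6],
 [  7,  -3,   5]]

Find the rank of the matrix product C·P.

2

First compute CP:
[[ 90,  -6, 126],
 [-46,   7, -62]]
Now row reduce the product.
R2 ← R2 + (23/45)·R1: [0, 59/15, 12/5]
2 nonzero rows, so rank(CP) = 2.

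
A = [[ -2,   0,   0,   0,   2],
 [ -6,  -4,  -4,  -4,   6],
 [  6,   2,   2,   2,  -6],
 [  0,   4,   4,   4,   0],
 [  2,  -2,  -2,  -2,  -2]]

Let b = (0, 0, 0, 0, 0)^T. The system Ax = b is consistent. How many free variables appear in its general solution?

Row reduce the augmented matrix [A | b].
R2 ← R2 − (3)·R1: [0, -4, -4, -4, 0, 0]
R3 ← R3 + (3)·R1: [0, 2, 2, 2, 0, 0]
R5 ← R5 + R1: [0, -2, -2, -2, 0, 0]
R3 ← R3 + (1/2)·R2: [0, 0, 0, 0, 0, 0]
R4 ← R4 + R2: [0, 0, 0, 0, 0, 0]
R5 ← R5 − (1/2)·R2: [0, 0, 0, 0, 0, 0]
The echelon form has 2 nonzero rows, and every pivot lies in the first 5 columns, so rank(A) = rank([A|b]) = 2.
The system is consistent.
Free variables = (unknowns) − (rank) = 5 − 2 = 3.

3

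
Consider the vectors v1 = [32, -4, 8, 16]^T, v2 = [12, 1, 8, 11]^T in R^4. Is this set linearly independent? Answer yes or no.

Form the matrix with these vectors as rows and row reduce.
R2 ← R2 − (3/8)·R1: [0, 5/2, 5, 5]
2 nonzero rows, so the 2 vectors span a space of dimension 2.
Since 2 = 2, the vectors are linearly independent.

yes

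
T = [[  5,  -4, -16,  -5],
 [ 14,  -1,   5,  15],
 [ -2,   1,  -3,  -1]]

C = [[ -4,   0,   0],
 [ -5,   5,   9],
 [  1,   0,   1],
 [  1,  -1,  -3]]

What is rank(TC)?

First compute TC:
[[-21, -15, -37],
 [-31, -20, -49],
 [ -1,   6,   9]]
Now row reduce the product.
R2 ← R2 − (31/21)·R1: [0, 15/7, 118/21]
R3 ← R3 − (1/21)·R1: [0, 47/7, 226/21]
R3 ← R3 − (47/15)·R2: [0, 0, -308/45]
3 nonzero rows, so rank(TC) = 3.

3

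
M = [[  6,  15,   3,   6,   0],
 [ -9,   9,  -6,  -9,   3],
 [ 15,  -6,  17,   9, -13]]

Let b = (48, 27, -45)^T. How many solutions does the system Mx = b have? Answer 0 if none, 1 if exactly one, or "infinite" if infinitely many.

infinite

Row reduce the augmented matrix [M | b].
R2 ← R2 + (3/2)·R1: [0, 63/2, -3/2, 0, 3, 99]
R3 ← R3 − (5/2)·R1: [0, -87/2, 19/2, -6, -13, -165]
R3 ← R3 + (29/21)·R2: [0, 0, 52/7, -6, -62/7, -198/7]
The echelon form has 3 nonzero rows, and every pivot lies in the first 5 columns, so rank(M) = rank([M|b]) = 3.
The system is consistent.
rank = 3 < 5 unknowns, so there are infinitely many solutions.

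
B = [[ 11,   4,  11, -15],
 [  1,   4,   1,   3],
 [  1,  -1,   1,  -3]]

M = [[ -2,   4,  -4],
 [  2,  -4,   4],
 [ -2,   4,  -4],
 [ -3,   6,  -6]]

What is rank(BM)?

1

First compute BM:
[[  9, -18,  18],
 [ -5,  10, -10],
 [  3,  -6,   6]]
Now row reduce the product.
R2 ← R2 + (5/9)·R1: [0, 0, 0]
R3 ← R3 − (1/3)·R1: [0, 0, 0]
1 nonzero row, so rank(BM) = 1.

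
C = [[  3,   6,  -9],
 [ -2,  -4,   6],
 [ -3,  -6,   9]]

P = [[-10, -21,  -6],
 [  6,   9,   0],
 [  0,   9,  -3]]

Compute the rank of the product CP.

1

First compute CP:
[[  6, -90,   9],
 [ -4,  60,  -6],
 [ -6,  90,  -9]]
Now row reduce the product.
R2 ← R2 + (2/3)·R1: [0, 0, 0]
R3 ← R3 + R1: [0, 0, 0]
1 nonzero row, so rank(CP) = 1.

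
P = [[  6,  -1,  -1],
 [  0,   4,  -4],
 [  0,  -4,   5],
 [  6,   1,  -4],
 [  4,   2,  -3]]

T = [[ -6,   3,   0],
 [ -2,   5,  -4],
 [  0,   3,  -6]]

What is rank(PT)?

3

First compute PT:
[[-34,  10,  10],
 [ -8,   8,   8],
 [  8,  -5, -14],
 [-38,  11,  20],
 [-28,  13,  10]]
Now row reduce the product.
R2 ← R2 − (4/17)·R1: [0, 96/17, 96/17]
R3 ← R3 + (4/17)·R1: [0, -45/17, -198/17]
R4 ← R4 − (19/17)·R1: [0, -3/17, 150/17]
R5 ← R5 − (14/17)·R1: [0, 81/17, 30/17]
R3 ← R3 + (15/32)·R2: [0, 0, -9]
R4 ← R4 + (1/32)·R2: [0, 0, 9]
R5 ← R5 − (27/32)·R2: [0, 0, -3]
R4 ← R4 + R3: [0, 0, 0]
R5 ← R5 − (1/3)·R3: [0, 0, 0]
3 nonzero rows, so rank(PT) = 3.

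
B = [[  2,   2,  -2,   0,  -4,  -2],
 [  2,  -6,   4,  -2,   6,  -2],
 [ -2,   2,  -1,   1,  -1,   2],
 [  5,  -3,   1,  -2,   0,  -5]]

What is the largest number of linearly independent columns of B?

Row reduce to echelon form.
R2 ← R2 − R1: [0, -8, 6, -2, 10, 0]
R3 ← R3 + R1: [0, 4, -3, 1, -5, 0]
R4 ← R4 − (5/2)·R1: [0, -8, 6, -2, 10, 0]
R3 ← R3 + (1/2)·R2: [0, 0, 0, 0, 0, 0]
R4 ← R4 − R2: [0, 0, 0, 0, 0, 0]
Echelon form has 2 nonzero rows, so rank(B) = 2.
The rank gives the maximum number of linearly independent columns: 2.

2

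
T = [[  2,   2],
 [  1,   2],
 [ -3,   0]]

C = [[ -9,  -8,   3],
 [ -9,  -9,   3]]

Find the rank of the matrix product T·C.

2

First compute TC:
[[-36, -34,  12],
 [-27, -26,   9],
 [ 27,  24,  -9]]
Now row reduce the product.
R2 ← R2 − (3/4)·R1: [0, -1/2, 0]
R3 ← R3 + (3/4)·R1: [0, -3/2, 0]
R3 ← R3 − (3)·R2: [0, 0, 0]
2 nonzero rows, so rank(TC) = 2.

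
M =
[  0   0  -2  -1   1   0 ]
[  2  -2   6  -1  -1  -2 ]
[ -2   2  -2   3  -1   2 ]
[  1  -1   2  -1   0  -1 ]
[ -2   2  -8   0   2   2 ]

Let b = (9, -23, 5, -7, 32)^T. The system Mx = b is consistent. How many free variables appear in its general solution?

4

Row reduce the augmented matrix [M | b].
Swap R1 ↔ R2
R3 ← R3 + R1: [0, 0, 4, 2, -2, 0, -18]
R4 ← R4 − (1/2)·R1: [0, 0, -1, -1/2, 1/2, 0, 9/2]
R5 ← R5 + R1: [0, 0, -2, -1, 1, 0, 9]
R3 ← R3 + (2)·R2: [0, 0, 0, 0, 0, 0, 0]
R4 ← R4 − (1/2)·R2: [0, 0, 0, 0, 0, 0, 0]
R5 ← R5 − R2: [0, 0, 0, 0, 0, 0, 0]
The echelon form has 2 nonzero rows, and every pivot lies in the first 6 columns, so rank(M) = rank([M|b]) = 2.
The system is consistent.
Free variables = (unknowns) − (rank) = 6 − 2 = 4.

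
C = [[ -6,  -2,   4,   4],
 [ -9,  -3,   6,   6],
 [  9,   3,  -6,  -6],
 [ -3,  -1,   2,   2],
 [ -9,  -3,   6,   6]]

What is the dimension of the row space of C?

Row reduce to echelon form.
R2 ← R2 − (3/2)·R1: [0, 0, 0, 0]
R3 ← R3 + (3/2)·R1: [0, 0, 0, 0]
R4 ← R4 − (1/2)·R1: [0, 0, 0, 0]
R5 ← R5 − (3/2)·R1: [0, 0, 0, 0]
Echelon form has 1 nonzero row, so rank(C) = 1.
The row space has dimension equal to the rank: 1.

1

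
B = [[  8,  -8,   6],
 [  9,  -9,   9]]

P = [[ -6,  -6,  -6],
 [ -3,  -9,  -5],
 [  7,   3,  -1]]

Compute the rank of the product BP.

2

First compute BP:
[[ 18,  42, -14],
 [ 36,  54, -18]]
Now row reduce the product.
R2 ← R2 − (2)·R1: [0, -30, 10]
2 nonzero rows, so rank(BP) = 2.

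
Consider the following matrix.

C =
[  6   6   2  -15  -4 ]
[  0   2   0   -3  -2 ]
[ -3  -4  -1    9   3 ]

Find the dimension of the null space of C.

3

Row reduce to echelon form.
R3 ← R3 + (1/2)·R1: [0, -1, 0, 3/2, 1]
R3 ← R3 + (1/2)·R2: [0, 0, 0, 0, 0]
2 nonzero rows, so rank(C) = 2.
C has 5 columns; by rank–nullity, nullity = 5 − 2 = 3.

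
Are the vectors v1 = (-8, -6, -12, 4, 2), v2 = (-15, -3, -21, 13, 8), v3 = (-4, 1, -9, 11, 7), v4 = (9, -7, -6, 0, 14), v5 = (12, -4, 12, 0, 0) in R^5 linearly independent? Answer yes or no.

Form the matrix with these vectors as rows and row reduce.
R2 ← R2 − (15/8)·R1: [0, 33/4, 3/2, 11/2, 17/4]
R3 ← R3 − (1/2)·R1: [0, 4, -3, 9, 6]
R4 ← R4 + (9/8)·R1: [0, -55/4, -39/2, 9/2, 65/4]
R5 ← R5 + (3/2)·R1: [0, -13, -6, 6, 3]
R3 ← R3 − (16/33)·R2: [0, 0, -41/11, 19/3, 130/33]
R4 ← R4 + (5/3)·R2: [0, 0, -17, 41/3, 70/3]
R5 ← R5 + (52/33)·R2: [0, 0, -40/11, 44/3, 320/33]
R4 ← R4 − (187/41)·R3: [0, 0, 0, -624/41, 220/41]
R5 ← R5 − (40/41)·R3: [0, 0, 0, 348/41, 240/41]
R5 ← R5 + (29/52)·R4: [0, 0, 0, 0, 115/13]
5 nonzero rows, so the 5 vectors span a space of dimension 5.
Since 5 = 5, the vectors are linearly independent.

yes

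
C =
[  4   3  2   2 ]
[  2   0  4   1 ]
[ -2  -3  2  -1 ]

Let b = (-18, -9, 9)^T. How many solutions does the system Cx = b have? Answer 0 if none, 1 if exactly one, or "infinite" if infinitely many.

Row reduce the augmented matrix [C | b].
R2 ← R2 − (1/2)·R1: [0, -3/2, 3, 0, 0]
R3 ← R3 + (1/2)·R1: [0, -3/2, 3, 0, 0]
R3 ← R3 − R2: [0, 0, 0, 0, 0]
The echelon form has 2 nonzero rows, and every pivot lies in the first 4 columns, so rank(C) = rank([C|b]) = 2.
The system is consistent.
rank = 2 < 4 unknowns, so there are infinitely many solutions.

infinite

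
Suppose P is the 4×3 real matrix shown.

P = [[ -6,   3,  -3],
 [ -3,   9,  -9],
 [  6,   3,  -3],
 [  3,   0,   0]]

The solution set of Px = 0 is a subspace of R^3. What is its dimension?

Row reduce to echelon form.
R2 ← R2 − (1/2)·R1: [0, 15/2, -15/2]
R3 ← R3 + R1: [0, 6, -6]
R4 ← R4 + (1/2)·R1: [0, 3/2, -3/2]
R3 ← R3 − (4/5)·R2: [0, 0, 0]
R4 ← R4 − (1/5)·R2: [0, 0, 0]
2 nonzero rows, so rank(P) = 2.
P has 3 columns; by rank–nullity, nullity = 3 − 2 = 1.

1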